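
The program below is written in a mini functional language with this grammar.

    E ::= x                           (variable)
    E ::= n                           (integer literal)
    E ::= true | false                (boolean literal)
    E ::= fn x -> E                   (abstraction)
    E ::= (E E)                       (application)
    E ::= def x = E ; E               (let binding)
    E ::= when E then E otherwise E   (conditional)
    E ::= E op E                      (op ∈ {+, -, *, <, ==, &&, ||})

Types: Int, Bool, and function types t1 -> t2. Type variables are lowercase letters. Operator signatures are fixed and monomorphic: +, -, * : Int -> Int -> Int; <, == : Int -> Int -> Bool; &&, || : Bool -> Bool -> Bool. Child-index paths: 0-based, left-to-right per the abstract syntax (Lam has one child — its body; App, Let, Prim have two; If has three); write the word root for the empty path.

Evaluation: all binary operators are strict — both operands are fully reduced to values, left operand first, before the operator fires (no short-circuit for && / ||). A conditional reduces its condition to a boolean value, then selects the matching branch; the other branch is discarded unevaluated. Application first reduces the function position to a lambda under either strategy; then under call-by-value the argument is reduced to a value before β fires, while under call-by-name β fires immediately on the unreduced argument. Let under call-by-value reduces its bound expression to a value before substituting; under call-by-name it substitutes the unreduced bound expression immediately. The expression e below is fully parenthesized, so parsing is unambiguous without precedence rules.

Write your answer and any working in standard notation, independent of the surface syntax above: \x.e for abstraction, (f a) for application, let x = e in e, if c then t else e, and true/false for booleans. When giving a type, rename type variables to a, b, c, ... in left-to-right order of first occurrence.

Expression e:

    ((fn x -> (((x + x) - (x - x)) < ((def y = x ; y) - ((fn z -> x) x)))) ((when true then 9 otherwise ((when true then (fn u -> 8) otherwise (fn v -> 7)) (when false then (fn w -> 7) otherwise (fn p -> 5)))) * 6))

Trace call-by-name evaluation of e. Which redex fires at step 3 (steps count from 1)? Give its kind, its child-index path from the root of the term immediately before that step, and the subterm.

Working:
step 0: ((\x.(((x + x) - (x - x)) < ((let y = x in y) - ((\z.x) x)))) ((if true then 9 else ((if true then (\u.8) else (\v.7)) (if false then (\w.7) else (\p.5)))) * 6))
step 1: [beta@root] (((((if true then 9 else ((if true then (\u.8) else (\v.7)) (if false then (\w.7) else (\p.5)))) * 6) + ((if true then 9 else ((if true then (\u.8) else (\v.7)) (if false then (\w.7) else (\p.5)))) * 6)) - (((if true then 9 else ((if true then (\u.8) else (\v.7)) (if false then (\w.7) else (\p.5)))) * 6) - ((if true then 9 else ((if true then (\u.8) else (\v.7)) (if false then (\w.7) else (\p.5)))) * 6))) < ((let y = ((if true then 9 else ((if true then (\u.8) else (\v.7)) (if false then (\w.7) else (\p.5)))) * 6) in y) - ((\z.((if true then 9 else ((if true then (\u.8) else (\v.7)) (if false then (\w.7) else (\p.5)))) * 6)) ((if true then 9 else ((if true then (\u.8) else (\v.7)) (if false then (\w.7) else (\p.5)))) * 6))))
step 2: [if@0.0.0.0] ((((9 * 6) + ((if true then 9 else ((if true then (\u.8) else (\v.7)) (if false then (\w.7) else (\p.5)))) * 6)) - (((if true then 9 else ((if true then (\u.8) else (\v.7)) (if false then (\w.7) else (\p.5)))) * 6) - ((if true then 9 else ((if true then (\u.8) else (\v.7)) (if false then (\w.7) else (\p.5)))) * 6))) < ((let y = ((if true then 9 else ((if true then (\u.8) else (\v.7)) (if false then (\w.7) else (\p.5)))) * 6) in y) - ((\z.((if true then 9 else ((if true then (\u.8) else (\v.7)) (if false then (\w.7) else (\p.5)))) * 6)) ((if true then 9 else ((if true then (\u.8) else (\v.7)) (if false then (\w.7) else (\p.5)))) * 6))))
step 3: [delta@0.0.0] (((54 + ((if true then 9 else ((if true then (\u.8) else (\v.7)) (if false then (\w.7) else (\p.5)))) * 6)) - (((if true then 9 else ((if true then (\u.8) else (\v.7)) (if false then (\w.7) else (\p.5)))) * 6) - ((if true then 9 else ((if true then (\u.8) else (\v.7)) (if false then (\w.7) else (\p.5)))) * 6))) < ((let y = ((if true then 9 else ((if true then (\u.8) else (\v.7)) (if false then (\w.7) else (\p.5)))) * 6) in y) - ((\z.((if true then 9 else ((if true then (\u.8) else (\v.7)) (if false then (\w.7) else (\p.5)))) * 6)) ((if true then 9 else ((if true then (\u.8) else (\v.7)) (if false then (\w.7) else (\p.5)))) * 6))))

Answer: delta at 0.0.0 : (9 * 6)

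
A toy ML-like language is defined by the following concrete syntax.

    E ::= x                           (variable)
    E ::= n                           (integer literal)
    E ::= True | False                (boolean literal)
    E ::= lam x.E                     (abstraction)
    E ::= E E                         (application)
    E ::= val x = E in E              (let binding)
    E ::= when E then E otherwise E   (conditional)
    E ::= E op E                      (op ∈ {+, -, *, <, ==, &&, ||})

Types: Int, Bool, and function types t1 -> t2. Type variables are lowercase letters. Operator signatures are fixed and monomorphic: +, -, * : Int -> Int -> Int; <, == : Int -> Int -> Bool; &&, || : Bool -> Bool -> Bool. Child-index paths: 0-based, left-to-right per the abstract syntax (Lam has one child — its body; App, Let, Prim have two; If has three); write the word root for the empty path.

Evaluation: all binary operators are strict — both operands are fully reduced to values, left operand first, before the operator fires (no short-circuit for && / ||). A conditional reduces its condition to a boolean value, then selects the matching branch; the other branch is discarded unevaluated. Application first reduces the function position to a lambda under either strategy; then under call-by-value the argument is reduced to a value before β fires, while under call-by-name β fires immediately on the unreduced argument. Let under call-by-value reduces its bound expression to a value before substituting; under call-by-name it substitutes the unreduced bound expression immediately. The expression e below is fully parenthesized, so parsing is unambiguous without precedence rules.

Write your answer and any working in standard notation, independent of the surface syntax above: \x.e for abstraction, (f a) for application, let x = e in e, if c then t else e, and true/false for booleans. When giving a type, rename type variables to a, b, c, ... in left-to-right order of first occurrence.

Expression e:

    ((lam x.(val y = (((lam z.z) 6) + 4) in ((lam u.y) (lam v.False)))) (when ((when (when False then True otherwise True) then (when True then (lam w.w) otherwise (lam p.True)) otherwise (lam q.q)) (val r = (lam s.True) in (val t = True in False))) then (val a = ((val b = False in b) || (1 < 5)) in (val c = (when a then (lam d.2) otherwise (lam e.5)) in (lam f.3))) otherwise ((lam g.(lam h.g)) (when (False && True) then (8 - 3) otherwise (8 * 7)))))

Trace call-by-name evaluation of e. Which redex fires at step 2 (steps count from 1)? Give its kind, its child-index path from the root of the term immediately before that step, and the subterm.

Answer: let at root : (let y = (((\z.z) 6) + 4) in ((\u.y) (\v.false)))

Trace:
step 0: ((\x.(let y = (((\z.z) 6) + 4) in ((\u.y) (\v.false)))) (if ((if (if false then true else true) then (if true then (\w.w) else (\p.true)) else (\q.q)) (let r = (\s.true) in (let t = true in false))) then (let a = ((let b = false in b) || (1 < 5)) in (let c = (if a then (\d.2) else (\e.5)) in (\f.3))) else ((\g.(\h.g)) (if (false && true) then (8 - 3) else (8 * 7)))))
step 1: [beta@root] (let y = (((\z.z) 6) + 4) in ((\u.y) (\v.false)))
step 2: [let@root] ((\u.(((\z.z) 6) + 4)) (\v.false))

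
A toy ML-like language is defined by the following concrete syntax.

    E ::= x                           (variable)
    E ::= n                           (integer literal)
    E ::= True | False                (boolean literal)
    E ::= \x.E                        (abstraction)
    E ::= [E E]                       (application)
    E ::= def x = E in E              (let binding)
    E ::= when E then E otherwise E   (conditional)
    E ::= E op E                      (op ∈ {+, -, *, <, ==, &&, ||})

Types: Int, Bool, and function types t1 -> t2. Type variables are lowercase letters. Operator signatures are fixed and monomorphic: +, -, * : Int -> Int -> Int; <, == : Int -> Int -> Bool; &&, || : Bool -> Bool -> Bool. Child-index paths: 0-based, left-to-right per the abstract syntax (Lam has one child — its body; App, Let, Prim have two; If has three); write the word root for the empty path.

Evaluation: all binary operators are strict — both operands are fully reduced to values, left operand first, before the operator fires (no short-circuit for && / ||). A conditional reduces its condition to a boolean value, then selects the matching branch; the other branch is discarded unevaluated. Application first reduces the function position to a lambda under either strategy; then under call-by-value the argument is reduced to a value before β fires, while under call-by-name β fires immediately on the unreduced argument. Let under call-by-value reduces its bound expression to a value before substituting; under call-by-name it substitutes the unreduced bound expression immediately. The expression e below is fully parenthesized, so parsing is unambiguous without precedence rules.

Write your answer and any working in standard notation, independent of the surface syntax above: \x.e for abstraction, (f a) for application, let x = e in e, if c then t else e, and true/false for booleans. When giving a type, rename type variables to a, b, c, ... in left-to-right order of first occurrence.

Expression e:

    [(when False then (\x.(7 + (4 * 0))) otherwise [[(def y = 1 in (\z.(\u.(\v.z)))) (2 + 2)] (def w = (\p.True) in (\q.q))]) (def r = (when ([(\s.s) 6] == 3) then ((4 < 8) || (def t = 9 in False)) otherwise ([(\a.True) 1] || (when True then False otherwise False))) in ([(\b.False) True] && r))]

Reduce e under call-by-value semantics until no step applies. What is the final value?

Answer: 4

Working:
step 0: ((if false then (\x.(7 + (4 * 0))) else (((let y = 1 in (\z.(\u.(\v.z)))) (2 + 2)) (let w = (\p.true) in (\q.q)))) (let r = (if (((\s.s) 6) == 3) then ((4 < 8) || (let t = 9 in false)) else (((\a.true) 1) || (if true then false else false))) in (((\b.false) true) && r)))
step 1: [if@0] ((((let y = 1 in (\z.(\u.(\v.z)))) (2 + 2)) (let w = (\p.true) in (\q.q))) (let r = (if (((\s.s) 6) == 3) then ((4 < 8) || (let t = 9 in false)) else (((\a.true) 1) || (if true then false else false))) in (((\b.false) true) && r)))
step 2: [let@0.0.0] ((((\z.(\u.(\v.z))) (2 + 2)) (let w = (\p.true) in (\q.q))) (let r = (if (((\s.s) 6) == 3) then ((4 < 8) || (let t = 9 in false)) else (((\a.true) 1) || (if true then false else false))) in (((\b.false) true) && r)))
step 3: [delta@0.0.1] ((((\z.(\u.(\v.z))) 4) (let w = (\p.true) in (\q.q))) (let r = (if (((\s.s) 6) == 3) then ((4 < 8) || (let t = 9 in false)) else (((\a.true) 1) || (if true then false else false))) in (((\b.false) true) && r)))
step 4: [beta@0.0] (((\u.(\v.4)) (let w = (\p.true) in (\q.q))) (let r = (if (((\s.s) 6) == 3) then ((4 < 8) || (let t = 9 in false)) else (((\a.true) 1) || (if true then false else false))) in (((\b.false) true) && r)))
step 5: [let@0.1] (((\u.(\v.4)) (\q.q)) (let r = (if (((\s.s) 6) == 3) then ((4 < 8) || (let t = 9 in false)) else (((\a.true) 1) || (if true then false else false))) in (((\b.false) true) && r)))
step 6: [beta@0] ((\v.4) (let r = (if (((\s.s) 6) == 3) then ((4 < 8) || (let t = 9 in false)) else (((\a.true) 1) || (if true then false else false))) in (((\b.false) true) && r)))
step 7: [beta@1.0.0.0] ((\v.4) (let r = (if (6 == 3) then ((4 < 8) || (let t = 9 in false)) else (((\a.true) 1) || (if true then false else false))) in (((\b.false) true) && r)))
step 8: [delta@1.0.0] ((\v.4) (let r = (if false then ((4 < 8) || (let t = 9 in false)) else (((\a.true) 1) || (if true then false else false))) in (((\b.false) true) && r)))
step 9: [if@1.0] ((\v.4) (let r = (((\a.true) 1) || (if true then false else false)) in (((\b.false) true) && r)))
step 10: [beta@1.0.0] ((\v.4) (let r = (true || (if true then false else false)) in (((\b.false) true) && r)))
step 11: [if@1.0.1] ((\v.4) (let r = (true || false) in (((\b.false) true) && r)))
step 12: [delta@1.0] ((\v.4) (let r = true in (((\b.false) true) && r)))
step 13: [let@1] ((\v.4) (((\b.false) true) && true))
step 14: [beta@1.0] ((\v.4) (false && true))
step 15: [delta@1] ((\v.4) false)
step 16: [beta@root] 4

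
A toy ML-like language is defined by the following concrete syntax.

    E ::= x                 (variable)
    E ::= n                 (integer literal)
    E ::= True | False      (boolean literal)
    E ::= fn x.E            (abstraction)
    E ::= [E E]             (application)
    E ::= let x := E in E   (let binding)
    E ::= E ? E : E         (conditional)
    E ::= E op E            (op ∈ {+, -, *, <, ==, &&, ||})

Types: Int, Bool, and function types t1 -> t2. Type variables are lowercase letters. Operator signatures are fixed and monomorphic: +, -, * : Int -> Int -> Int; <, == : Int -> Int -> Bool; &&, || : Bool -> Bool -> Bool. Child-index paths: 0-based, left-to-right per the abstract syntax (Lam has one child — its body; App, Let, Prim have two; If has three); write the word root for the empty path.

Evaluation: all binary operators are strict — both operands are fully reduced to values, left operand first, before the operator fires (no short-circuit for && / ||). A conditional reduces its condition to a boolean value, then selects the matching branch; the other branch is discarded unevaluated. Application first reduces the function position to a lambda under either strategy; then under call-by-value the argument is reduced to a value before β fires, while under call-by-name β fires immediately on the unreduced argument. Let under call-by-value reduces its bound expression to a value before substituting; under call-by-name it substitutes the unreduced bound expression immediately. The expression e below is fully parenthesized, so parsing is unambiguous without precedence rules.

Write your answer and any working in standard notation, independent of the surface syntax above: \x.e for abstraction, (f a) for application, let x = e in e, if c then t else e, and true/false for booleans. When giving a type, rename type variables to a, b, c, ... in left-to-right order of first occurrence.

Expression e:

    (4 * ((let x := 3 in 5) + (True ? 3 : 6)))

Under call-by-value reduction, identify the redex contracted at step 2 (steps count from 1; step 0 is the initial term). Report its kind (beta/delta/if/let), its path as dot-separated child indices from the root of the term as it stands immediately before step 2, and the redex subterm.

Derivation:
step 0: (4 * ((let x = 3 in 5) + (if true then 3 else 6)))
step 1: [let@1.0] (4 * (5 + (if true then 3 else 6)))
step 2: [if@1.1] (4 * (5 + 3))

Answer: if at 1.1 : (if true then 3 else 6)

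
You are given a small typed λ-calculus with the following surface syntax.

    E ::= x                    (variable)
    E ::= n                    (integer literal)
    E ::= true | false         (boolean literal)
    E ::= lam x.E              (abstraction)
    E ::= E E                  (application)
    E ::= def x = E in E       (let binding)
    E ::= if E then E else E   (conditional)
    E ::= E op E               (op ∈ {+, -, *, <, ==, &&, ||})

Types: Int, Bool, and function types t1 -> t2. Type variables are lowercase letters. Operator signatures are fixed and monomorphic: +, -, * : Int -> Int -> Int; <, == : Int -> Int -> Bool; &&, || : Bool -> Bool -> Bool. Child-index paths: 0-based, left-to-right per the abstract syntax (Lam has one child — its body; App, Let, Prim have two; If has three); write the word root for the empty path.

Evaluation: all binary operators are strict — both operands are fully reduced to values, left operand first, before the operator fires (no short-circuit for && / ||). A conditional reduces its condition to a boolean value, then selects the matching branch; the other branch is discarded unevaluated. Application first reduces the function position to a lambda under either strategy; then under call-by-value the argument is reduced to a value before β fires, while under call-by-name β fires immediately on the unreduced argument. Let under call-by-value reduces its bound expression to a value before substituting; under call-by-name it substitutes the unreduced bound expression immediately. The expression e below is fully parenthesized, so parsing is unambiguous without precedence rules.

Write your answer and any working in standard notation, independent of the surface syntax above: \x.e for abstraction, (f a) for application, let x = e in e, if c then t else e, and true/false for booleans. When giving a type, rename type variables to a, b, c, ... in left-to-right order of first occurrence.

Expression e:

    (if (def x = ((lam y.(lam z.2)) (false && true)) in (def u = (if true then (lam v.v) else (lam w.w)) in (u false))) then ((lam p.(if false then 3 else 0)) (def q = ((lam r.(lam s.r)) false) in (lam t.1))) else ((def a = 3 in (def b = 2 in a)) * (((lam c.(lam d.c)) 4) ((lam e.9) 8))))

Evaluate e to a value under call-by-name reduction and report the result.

Answer: 12

Derivation:
step 0: (if (let x = ((\y.(\z.2)) (false && true)) in (let u = (if true then (\v.v) else (\w.w)) in (u false))) then ((\p.(if false then 3 else 0)) (let q = ((\r.(\s.r)) false) in (\t.1))) else ((let a = 3 in (let b = 2 in a)) * (((\c.(\d.c)) 4) ((\e.9) 8))))
step 1: [let@0] (if (let u = (if true then (\v.v) else (\w.w)) in (u false)) then ((\p.(if false then 3 else 0)) (let q = ((\r.(\s.r)) false) in (\t.1))) else ((let a = 3 in (let b = 2 in a)) * (((\c.(\d.c)) 4) ((\e.9) 8))))
step 2: [let@0] (if ((if true then (\v.v) else (\w.w)) false) then ((\p.(if false then 3 else 0)) (let q = ((\r.(\s.r)) false) in (\t.1))) else ((let a = 3 in (let b = 2 in a)) * (((\c.(\d.c)) 4) ((\e.9) 8))))
step 3: [if@0.0] (if ((\v.v) false) then ((\p.(if false then 3 else 0)) (let q = ((\r.(\s.r)) false) in (\t.1))) else ((let a = 3 in (let b = 2 in a)) * (((\c.(\d.c)) 4) ((\e.9) 8))))
step 4: [beta@0] (if false then ((\p.(if false then 3 else 0)) (let q = ((\r.(\s.r)) false) in (\t.1))) else ((let a = 3 in (let b = 2 in a)) * (((\c.(\d.c)) 4) ((\e.9) 8))))
step 5: [if@root] ((let a = 3 in (let b = 2 in a)) * (((\c.(\d.c)) 4) ((\e.9) 8)))
step 6: [let@0] ((let b = 2 in 3) * (((\c.(\d.c)) 4) ((\e.9) 8)))
step 7: [let@0] (3 * (((\c.(\d.c)) 4) ((\e.9) 8)))
step 8: [beta@1.0] (3 * ((\d.4) ((\e.9) 8)))
step 9: [beta@1] (3 * 4)
step 10: [delta@root] 12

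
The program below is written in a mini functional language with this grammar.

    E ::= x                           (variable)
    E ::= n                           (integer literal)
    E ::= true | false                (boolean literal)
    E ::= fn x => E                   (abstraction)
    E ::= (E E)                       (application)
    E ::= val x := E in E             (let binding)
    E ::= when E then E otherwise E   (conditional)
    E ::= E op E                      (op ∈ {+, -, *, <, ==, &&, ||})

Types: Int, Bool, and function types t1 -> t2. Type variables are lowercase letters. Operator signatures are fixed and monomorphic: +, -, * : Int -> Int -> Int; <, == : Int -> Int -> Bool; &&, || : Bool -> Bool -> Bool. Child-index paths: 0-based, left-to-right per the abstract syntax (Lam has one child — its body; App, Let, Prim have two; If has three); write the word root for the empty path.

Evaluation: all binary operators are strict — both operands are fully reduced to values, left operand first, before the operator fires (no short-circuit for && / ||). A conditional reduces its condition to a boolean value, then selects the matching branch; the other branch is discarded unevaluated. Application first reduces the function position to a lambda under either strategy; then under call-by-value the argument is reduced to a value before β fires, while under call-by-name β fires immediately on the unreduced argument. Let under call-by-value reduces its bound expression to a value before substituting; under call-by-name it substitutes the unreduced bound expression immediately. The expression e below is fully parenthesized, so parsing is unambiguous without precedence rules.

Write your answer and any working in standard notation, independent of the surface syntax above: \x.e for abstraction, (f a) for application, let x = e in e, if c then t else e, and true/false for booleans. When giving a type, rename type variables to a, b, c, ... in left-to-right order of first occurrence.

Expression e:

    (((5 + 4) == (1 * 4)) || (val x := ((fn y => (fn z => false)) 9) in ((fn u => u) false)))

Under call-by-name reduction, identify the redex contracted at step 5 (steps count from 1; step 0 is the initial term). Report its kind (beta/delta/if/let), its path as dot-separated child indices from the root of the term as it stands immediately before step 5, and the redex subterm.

Derivation:
step 0: (((5 + 4) == (1 * 4)) || (let x = ((\y.(\z.false)) 9) in ((\u.u) false)))
step 1: [delta@0.0] ((9 == (1 * 4)) || (let x = ((\y.(\z.false)) 9) in ((\u.u) false)))
step 2: [delta@0.1] ((9 == 4) || (let x = ((\y.(\z.false)) 9) in ((\u.u) false)))
step 3: [delta@0] (false || (let x = ((\y.(\z.false)) 9) in ((\u.u) false)))
step 4: [let@1] (false || ((\u.u) false))
step 5: [beta@1] (false || false)

Answer: beta at 1 : ((\u.u) false)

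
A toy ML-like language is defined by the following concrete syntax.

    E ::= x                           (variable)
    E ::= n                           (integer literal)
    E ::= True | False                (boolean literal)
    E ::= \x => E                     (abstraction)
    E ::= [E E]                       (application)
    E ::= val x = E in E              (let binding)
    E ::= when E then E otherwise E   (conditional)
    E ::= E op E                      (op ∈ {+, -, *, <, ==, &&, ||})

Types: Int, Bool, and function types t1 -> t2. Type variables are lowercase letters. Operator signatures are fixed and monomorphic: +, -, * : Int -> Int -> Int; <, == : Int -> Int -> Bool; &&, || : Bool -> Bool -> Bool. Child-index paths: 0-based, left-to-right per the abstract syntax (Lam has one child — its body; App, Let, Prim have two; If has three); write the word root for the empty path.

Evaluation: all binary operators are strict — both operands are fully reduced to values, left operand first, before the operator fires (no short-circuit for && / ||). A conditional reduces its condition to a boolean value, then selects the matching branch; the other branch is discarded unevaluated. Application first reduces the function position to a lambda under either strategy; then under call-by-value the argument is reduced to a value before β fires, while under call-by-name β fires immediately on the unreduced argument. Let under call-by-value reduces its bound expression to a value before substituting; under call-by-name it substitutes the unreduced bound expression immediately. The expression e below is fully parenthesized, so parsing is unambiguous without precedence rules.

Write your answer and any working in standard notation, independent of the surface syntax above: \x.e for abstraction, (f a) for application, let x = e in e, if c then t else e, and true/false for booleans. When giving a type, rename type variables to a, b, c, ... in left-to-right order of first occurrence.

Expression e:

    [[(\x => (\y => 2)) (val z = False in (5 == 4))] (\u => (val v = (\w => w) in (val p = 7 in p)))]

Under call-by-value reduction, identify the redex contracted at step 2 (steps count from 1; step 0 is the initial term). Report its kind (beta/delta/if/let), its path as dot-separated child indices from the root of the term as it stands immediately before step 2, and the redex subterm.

Answer: delta at 0.1 : (5 == 4)

Derivation:
step 0: (((\x.(\y.2)) (let z = false in (5 == 4))) (\u.(let v = (\w.w) in (let p = 7 in p))))
step 1: [let@0.1] (((\x.(\y.2)) (5 == 4)) (\u.(let v = (\w.w) in (let p = 7 in p))))
step 2: [delta@0.1] (((\x.(\y.2)) false) (\u.(let v = (\w.w) in (let p = 7 in p))))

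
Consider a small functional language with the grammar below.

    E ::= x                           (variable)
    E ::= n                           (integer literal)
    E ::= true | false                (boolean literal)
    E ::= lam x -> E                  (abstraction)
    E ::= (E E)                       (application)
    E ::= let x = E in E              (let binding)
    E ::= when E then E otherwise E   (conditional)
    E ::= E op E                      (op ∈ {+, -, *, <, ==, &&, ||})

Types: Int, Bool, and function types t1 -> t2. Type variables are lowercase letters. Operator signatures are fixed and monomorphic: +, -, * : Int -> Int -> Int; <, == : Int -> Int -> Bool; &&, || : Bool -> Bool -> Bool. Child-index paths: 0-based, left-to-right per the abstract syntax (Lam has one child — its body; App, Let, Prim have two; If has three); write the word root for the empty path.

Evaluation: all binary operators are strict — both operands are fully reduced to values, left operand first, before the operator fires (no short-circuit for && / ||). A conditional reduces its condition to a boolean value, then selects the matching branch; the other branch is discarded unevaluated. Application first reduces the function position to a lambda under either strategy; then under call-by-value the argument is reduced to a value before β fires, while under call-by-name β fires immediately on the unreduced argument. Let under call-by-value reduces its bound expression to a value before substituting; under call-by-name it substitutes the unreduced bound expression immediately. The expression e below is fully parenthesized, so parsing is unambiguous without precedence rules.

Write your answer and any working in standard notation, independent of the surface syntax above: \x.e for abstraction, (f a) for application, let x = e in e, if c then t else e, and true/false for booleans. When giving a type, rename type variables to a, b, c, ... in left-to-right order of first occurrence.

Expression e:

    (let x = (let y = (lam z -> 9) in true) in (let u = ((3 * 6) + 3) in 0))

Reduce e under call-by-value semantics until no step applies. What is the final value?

Working:
step 0: (let x = (let y = (\z.9) in true) in (let u = ((3 * 6) + 3) in 0))
step 1: [let@0] (let x = true in (let u = ((3 * 6) + 3) in 0))
step 2: [let@root] (let u = ((3 * 6) + 3) in 0)
step 3: [delta@0.0] (let u = (18 + 3) in 0)
step 4: [delta@0] (let u = 21 in 0)
step 5: [let@root] 0

Answer: 0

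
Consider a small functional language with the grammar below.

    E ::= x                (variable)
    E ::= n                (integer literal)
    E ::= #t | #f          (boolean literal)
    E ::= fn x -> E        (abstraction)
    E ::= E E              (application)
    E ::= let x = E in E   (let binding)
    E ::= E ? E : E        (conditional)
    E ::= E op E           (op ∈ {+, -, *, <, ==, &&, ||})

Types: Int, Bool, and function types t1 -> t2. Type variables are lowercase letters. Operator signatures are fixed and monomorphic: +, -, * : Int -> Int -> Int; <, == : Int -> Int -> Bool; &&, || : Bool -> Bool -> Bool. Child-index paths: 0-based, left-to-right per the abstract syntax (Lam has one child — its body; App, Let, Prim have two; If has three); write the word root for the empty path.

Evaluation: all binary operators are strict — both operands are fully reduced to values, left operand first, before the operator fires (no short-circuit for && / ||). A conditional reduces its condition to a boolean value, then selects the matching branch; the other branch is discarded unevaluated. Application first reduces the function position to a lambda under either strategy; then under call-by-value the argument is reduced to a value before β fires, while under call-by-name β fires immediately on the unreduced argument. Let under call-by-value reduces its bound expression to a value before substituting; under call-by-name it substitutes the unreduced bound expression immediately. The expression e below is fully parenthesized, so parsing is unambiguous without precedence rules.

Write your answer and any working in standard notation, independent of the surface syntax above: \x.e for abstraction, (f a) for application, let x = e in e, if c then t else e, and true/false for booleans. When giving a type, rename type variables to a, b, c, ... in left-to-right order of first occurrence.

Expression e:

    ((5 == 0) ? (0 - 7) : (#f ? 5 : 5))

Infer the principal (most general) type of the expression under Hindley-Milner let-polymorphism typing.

Answer: Int

Trace:
  unify Int ~ Int
  unify Int ~ Int
  unify Bool ~ Bool
  unify Int ~ Int
  unify Int ~ Int
  unify Bool ~ Bool
  unify Int ~ Int
  unify Int ~ Int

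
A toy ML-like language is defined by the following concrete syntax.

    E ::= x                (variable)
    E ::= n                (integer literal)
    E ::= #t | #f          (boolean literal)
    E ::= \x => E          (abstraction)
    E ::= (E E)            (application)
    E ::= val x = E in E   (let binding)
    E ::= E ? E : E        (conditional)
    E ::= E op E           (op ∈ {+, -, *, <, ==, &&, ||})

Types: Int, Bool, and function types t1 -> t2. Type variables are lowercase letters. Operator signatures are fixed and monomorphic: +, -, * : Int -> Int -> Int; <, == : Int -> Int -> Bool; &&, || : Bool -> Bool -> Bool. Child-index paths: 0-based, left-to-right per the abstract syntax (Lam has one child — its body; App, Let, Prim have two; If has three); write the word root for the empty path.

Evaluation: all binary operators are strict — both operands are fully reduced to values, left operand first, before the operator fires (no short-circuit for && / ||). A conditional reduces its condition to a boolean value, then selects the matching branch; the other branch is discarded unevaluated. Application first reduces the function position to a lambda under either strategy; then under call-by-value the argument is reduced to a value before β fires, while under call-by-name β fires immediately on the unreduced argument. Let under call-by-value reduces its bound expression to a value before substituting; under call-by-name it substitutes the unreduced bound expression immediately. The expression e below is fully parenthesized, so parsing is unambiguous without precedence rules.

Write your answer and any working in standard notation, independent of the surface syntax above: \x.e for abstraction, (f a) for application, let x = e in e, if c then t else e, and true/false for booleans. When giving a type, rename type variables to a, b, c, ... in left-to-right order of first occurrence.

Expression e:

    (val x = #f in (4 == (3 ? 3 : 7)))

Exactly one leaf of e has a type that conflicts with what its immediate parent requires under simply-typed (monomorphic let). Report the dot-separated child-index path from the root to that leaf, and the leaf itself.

Derivation:
let x : Bool
  unify Int ~ Int
  unify Int ~ Bool
  FAIL: mismatch Int ~ Bool

Answer: 1.1.0 : 3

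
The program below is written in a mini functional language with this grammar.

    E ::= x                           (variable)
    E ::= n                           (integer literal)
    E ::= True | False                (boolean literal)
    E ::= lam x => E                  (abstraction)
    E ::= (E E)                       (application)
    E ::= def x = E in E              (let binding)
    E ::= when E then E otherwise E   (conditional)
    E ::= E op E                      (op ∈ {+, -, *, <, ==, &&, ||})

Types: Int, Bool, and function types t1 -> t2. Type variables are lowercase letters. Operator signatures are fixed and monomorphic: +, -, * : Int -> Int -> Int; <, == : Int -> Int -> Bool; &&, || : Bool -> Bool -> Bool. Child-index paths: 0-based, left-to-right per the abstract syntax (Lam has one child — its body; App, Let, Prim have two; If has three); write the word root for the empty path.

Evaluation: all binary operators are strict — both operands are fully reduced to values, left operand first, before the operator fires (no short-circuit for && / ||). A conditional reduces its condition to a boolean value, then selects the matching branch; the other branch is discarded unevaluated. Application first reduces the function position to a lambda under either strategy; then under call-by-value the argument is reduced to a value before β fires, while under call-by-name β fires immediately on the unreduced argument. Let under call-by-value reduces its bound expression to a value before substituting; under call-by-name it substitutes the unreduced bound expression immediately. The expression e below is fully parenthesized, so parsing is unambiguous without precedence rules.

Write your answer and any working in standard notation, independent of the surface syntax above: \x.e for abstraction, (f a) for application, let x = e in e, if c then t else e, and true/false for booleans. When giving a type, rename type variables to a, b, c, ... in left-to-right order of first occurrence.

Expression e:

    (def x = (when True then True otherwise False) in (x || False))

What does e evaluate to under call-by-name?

Answer: true

Working:
step 0: (let x = (if true then true else false) in (x || false))
step 1: [let@root] ((if true then true else false) || false)
step 2: [if@0] (true || false)
step 3: [delta@root] true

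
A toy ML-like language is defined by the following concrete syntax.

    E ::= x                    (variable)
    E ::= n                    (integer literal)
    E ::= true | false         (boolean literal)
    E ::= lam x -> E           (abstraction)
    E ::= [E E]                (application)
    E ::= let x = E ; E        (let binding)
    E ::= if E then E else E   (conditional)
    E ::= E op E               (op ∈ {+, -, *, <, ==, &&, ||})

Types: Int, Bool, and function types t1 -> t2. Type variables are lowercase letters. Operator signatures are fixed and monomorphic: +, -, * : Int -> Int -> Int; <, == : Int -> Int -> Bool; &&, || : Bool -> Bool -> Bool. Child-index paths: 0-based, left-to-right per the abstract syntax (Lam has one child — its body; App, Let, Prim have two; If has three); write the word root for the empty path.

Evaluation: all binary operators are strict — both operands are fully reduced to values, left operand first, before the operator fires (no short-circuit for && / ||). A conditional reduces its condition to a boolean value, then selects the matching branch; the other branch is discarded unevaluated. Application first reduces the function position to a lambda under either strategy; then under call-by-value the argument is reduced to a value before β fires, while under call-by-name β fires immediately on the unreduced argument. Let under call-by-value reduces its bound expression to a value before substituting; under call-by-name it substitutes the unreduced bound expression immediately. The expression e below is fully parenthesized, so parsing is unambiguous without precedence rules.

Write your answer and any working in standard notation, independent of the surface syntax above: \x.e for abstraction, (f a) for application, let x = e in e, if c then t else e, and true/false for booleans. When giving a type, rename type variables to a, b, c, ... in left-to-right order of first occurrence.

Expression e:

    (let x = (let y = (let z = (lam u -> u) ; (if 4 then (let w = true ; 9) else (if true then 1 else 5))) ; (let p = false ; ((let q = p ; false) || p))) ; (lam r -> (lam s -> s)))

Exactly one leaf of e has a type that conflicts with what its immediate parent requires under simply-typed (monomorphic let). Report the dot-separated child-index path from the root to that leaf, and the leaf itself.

Answer: 0.0.1.0 : 4

Derivation:
u : a
\u._ : a -> a
let z : a -> a
  unify Int ~ Bool
  FAIL: mismatch Int ~ Bool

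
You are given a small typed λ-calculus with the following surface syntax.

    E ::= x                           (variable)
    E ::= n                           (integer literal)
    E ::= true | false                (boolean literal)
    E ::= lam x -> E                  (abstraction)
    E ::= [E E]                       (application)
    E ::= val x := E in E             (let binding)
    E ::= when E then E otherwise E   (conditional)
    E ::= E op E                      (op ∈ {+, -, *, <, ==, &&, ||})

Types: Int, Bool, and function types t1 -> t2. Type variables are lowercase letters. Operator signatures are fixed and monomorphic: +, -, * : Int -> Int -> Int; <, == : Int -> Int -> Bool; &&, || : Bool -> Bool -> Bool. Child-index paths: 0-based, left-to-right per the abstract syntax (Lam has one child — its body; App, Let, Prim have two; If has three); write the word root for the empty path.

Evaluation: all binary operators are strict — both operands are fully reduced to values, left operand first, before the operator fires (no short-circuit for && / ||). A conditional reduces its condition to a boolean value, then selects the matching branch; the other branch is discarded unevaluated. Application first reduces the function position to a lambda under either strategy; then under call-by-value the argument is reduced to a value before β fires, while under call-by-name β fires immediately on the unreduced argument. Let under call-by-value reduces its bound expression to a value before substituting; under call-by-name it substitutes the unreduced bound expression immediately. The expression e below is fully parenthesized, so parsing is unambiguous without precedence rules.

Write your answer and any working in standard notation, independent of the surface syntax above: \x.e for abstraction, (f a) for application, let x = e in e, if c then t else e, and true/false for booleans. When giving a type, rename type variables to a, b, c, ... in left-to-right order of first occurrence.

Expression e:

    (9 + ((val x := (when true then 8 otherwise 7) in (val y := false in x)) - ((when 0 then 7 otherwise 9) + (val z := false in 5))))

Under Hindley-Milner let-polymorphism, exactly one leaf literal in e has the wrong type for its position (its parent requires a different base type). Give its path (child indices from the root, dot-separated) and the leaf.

Answer: 1.1.0.0 : 0

Trace:
  unify Int ~ Int
  unify Bool ~ Bool
  unify Int ~ Int
let x : Int
let y : Bool
x : Int
  unify Int ~ Int
  unify Int ~ Bool
  FAIL: mismatch Int ~ Bool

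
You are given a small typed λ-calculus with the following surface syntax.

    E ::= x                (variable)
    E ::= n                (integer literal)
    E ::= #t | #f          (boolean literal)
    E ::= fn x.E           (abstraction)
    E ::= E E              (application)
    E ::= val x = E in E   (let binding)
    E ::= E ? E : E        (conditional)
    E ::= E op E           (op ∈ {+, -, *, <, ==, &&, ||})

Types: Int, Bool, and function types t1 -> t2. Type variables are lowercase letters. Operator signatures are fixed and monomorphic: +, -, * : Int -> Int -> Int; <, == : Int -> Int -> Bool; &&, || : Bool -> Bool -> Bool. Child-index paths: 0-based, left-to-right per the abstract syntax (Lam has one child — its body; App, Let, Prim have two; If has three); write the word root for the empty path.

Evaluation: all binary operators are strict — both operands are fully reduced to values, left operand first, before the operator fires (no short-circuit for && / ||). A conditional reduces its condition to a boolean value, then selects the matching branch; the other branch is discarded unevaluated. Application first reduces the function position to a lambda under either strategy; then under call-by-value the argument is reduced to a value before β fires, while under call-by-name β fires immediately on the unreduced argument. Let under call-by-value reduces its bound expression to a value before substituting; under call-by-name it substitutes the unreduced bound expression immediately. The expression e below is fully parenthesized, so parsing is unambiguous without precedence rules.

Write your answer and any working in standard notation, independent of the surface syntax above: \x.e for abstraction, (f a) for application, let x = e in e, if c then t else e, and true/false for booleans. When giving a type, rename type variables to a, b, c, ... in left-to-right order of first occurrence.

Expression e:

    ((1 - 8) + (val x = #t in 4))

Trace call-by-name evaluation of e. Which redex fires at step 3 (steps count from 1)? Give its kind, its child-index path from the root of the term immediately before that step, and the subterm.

Answer: delta at root : (-7 + 4)

Trace:
step 0: ((1 - 8) + (let x = true in 4))
step 1: [delta@0] (-7 + (let x = true in 4))
step 2: [let@1] (-7 + 4)
step 3: [delta@root] -3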